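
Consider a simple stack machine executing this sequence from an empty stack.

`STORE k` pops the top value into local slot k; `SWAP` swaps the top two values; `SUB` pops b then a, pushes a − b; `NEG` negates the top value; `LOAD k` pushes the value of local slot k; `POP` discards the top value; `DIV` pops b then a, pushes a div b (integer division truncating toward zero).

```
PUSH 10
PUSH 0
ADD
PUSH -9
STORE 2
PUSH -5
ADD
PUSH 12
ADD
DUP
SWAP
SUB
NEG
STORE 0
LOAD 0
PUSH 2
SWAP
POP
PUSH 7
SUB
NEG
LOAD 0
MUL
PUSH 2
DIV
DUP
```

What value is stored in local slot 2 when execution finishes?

PUSH 10 → [10]
PUSH 0  → [10, 0]
ADD     → [10]
PUSH -9 → [10, -9]
STORE 2 → [10]
PUSH -5 → [10, -5]
ADD     → [5]
PUSH 12 → [5, 12]
ADD     → [17]
DUP     → [17, 17]
SWAP    → [17, 17]
SUB     → [0]
NEG     → [0]
STORE 0 → []
LOAD 0  → [0]
PUSH 2  → [0, 2]
SWAP    → [2, 0]
POP     → [2]
PUSH 7  → [2, 7]
SUB     → [-5]
NEG     → [5]
LOAD 0  → [5, 0]
MUL     → [0]
PUSH 2  → [0, 2]
DIV     → [0]
DUP     → [0, 0]

-9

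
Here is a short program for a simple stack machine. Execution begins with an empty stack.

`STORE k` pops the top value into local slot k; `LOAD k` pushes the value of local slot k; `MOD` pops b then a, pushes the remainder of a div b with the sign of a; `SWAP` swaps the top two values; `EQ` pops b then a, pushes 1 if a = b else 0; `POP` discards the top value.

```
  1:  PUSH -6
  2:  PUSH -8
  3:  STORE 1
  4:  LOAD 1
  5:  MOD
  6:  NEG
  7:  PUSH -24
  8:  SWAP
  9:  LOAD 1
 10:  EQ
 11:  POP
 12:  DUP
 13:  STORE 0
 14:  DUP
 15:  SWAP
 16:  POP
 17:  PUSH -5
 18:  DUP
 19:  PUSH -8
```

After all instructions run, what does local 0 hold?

PUSH -6  : [-6]
PUSH -8  : [-6, -8]
STORE 1  : [-6]
LOAD 1   : [-6, -8]
MOD      : [-6]
NEG      : [6]
PUSH -24 : [6, -24]
SWAP     : [-24, 6]
LOAD 1   : [-24, 6, -8]
EQ       : [-24, 0]
POP      : [-24]
DUP      : [-24, -24]
STORE 0  : [-24]
DUP      : [-24, -24]
SWAP     : [-24, -24]
POP      : [-24]
PUSH -5  : [-24, -5]
DUP      : [-24, -5, -5]
PUSH -8  : [-24, -5, -5, -8]

-24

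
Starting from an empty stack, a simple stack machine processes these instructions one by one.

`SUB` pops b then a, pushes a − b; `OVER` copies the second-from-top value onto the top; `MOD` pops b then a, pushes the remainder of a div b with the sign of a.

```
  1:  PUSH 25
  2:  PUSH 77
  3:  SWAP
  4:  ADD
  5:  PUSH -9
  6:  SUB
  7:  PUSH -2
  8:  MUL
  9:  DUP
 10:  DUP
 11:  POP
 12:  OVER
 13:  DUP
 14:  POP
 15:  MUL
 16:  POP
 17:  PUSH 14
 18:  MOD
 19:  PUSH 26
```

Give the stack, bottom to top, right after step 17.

[-222, 14]

PUSH 25  [25]
PUSH 77  [25, 77]
SWAP     [77, 25]
ADD      [102]
PUSH -9  [102, -9]
SUB      [111]
PUSH -2  [111, -2]
MUL      [-222]
DUP      [-222, -222]
DUP      [-222, -222, -222]
POP      [-222, -222]
OVER     [-222, -222, -222]
DUP      [-222, -222, -222, -222]
POP      [-222, -222, -222]
MUL      [-222, 49284]
POP      [-222]
PUSH 14  [-222, 14]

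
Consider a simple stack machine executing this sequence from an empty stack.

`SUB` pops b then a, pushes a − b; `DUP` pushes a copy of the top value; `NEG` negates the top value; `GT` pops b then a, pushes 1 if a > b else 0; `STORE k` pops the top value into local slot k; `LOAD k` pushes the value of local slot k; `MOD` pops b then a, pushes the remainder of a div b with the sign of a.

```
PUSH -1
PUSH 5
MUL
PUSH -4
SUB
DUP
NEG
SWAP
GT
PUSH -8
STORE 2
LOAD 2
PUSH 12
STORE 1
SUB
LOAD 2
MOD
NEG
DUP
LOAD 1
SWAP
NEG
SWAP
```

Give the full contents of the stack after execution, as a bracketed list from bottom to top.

[-1, 1, 12]

PUSH -1 : -1
PUSH 5  : -1 5
MUL     : -5
PUSH -4 : -5 -4
SUB     : -1
DUP     : -1 -1
NEG     : -1 1
SWAP    : 1 -1
GT      : 1
PUSH -8 : 1 -8
STORE 2 : 1
LOAD 2  : 1 -8
PUSH 12 : 1 -8 12
STORE 1 : 1 -8
SUB     : 9
LOAD 2  : 9 -8
MOD     : 1
NEG     : -1
DUP     : -1 -1
LOAD 1  : -1 -1 12
SWAP    : -1 12 -1
NEG     : -1 12 1
SWAP    : -1 1 12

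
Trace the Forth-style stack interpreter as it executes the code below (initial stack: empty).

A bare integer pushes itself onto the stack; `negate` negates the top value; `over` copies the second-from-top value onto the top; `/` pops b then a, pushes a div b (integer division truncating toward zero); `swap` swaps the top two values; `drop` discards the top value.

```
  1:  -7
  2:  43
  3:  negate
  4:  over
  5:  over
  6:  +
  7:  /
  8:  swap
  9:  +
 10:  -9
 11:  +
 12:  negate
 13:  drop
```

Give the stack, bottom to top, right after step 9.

[-7]

-7     → -7
43     → -7 43
negate → -7 -43
over   → -7 -43 -7
over   → -7 -43 -7 -43
+      → -7 -43 -50
/      → -7 0
swap   → 0 -7
+      → -7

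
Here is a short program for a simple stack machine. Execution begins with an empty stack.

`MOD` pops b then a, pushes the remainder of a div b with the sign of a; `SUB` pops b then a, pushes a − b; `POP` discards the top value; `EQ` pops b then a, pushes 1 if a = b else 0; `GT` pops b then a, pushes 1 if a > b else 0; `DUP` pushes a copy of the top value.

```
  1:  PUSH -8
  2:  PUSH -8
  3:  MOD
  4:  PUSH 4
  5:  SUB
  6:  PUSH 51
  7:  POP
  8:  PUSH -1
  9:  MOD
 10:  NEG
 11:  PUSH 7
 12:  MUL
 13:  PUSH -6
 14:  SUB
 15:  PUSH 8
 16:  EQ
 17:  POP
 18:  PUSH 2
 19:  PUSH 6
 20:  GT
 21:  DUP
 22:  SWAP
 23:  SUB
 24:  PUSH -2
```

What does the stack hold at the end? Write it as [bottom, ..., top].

PUSH -8 -> [-8]
PUSH -8 -> [-8, -8]
MOD     -> [0]
PUSH 4  -> [0, 4]
SUB     -> [-4]
PUSH 51 -> [-4, 51]
POP     -> [-4]
PUSH -1 -> [-4, -1]
MOD     -> [0]
NEG     -> [0]
PUSH 7  -> [0, 7]
MUL     -> [0]
PUSH -6 -> [0, -6]
SUB     -> [6]
PUSH 8  -> [6, 8]
EQ      -> [0]
POP     -> []
PUSH 2  -> [2]
PUSH 6  -> [2, 6]
GT      -> [0]
DUP     -> [0, 0]
SWAP    -> [0, 0]
SUB     -> [0]
PUSH -2 -> [0, -2]

[0, -2]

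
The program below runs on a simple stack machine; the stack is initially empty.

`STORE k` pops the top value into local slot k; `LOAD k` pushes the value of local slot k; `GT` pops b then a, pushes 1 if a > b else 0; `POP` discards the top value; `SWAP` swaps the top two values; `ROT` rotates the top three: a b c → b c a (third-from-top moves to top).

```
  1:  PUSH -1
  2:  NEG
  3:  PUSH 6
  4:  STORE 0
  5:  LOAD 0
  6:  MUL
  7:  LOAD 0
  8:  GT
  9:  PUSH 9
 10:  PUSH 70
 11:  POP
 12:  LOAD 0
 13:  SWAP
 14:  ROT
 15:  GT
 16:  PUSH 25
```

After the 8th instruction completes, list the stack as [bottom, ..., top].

[0]

PUSH -1 → -1
NEG     → 1
PUSH 6  → 1 6
STORE 0 → 1
LOAD 0  → 1 6
MUL     → 6
LOAD 0  → 6 6
GT      → 0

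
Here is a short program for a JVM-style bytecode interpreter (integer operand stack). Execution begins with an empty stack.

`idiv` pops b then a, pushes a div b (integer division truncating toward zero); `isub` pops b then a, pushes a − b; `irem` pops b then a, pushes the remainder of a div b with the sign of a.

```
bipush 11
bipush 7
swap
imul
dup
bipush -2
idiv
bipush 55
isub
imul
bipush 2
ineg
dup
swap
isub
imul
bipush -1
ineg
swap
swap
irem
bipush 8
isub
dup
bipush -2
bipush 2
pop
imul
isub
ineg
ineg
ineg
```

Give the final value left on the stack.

24

bipush 11  [11]
bipush 7   [11, 7]
swap       [7, 11]
imul       [77]
dup        [77, 77]
bipush -2  [77, 77, -2]
idiv       [77, -38]
bipush 55  [77, -38, 55]
isub       [77, -93]
imul       [-7161]
bipush 2   [-7161, 2]
ineg       [-7161, -2]
dup        [-7161, -2, -2]
swap       [-7161, -2, -2]
isub       [-7161, 0]
imul       [0]
bipush -1  [0, -1]
ineg       [0, 1]
swap       [1, 0]
swap       [0, 1]
irem       [0]
bipush 8   [0, 8]
isub       [-8]
dup        [-8, -8]
bipush -2  [-8, -8, -2]
bipush 2   [-8, -8, -2, 2]
pop        [-8, -8, -2]
imul       [-8, 16]
isub       [-24]
ineg       [24]
ineg       [-24]
ineg       [24]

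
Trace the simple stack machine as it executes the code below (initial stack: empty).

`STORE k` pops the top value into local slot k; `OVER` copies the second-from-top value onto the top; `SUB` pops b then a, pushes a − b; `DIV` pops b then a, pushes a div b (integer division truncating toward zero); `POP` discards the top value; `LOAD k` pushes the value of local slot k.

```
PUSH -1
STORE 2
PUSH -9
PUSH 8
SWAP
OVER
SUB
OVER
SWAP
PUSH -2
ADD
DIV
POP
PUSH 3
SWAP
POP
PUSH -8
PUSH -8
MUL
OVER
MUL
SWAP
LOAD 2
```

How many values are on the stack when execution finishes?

3

PUSH -1 -> [-1]
STORE 2 -> []
PUSH -9 -> [-9]
PUSH 8  -> [-9, 8]
SWAP    -> [8, -9]
OVER    -> [8, -9, 8]
SUB     -> [8, -17]
OVER    -> [8, -17, 8]
SWAP    -> [8, 8, -17]
PUSH -2 -> [8, 8, -17, -2]
ADD     -> [8, 8, -19]
DIV     -> [8, 0]
POP     -> [8]
PUSH 3  -> [8, 3]
SWAP    -> [3, 8]
POP     -> [3]
PUSH -8 -> [3, -8]
PUSH -8 -> [3, -8, -8]
MUL     -> [3, 64]
OVER    -> [3, 64, 3]
MUL     -> [3, 192]
SWAP    -> [192, 3]
LOAD 2  -> [192, 3, -1]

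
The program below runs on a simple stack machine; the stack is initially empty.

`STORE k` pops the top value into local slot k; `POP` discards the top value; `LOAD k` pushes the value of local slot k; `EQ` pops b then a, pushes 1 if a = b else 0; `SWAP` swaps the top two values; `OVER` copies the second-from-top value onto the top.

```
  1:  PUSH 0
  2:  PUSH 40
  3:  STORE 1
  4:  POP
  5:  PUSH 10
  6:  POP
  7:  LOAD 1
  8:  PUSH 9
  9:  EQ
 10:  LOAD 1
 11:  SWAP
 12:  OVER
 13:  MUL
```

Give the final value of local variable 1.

40

PUSH 0  → 0
PUSH 40 → 0 40
STORE 1 → 0
POP     → (empty)
PUSH 10 → 10
POP     → (empty)
LOAD 1  → 40
PUSH 9  → 40 9
EQ      → 0
LOAD 1  → 0 40
SWAP    → 40 0
OVER    → 40 0 40
MUL     → 40 0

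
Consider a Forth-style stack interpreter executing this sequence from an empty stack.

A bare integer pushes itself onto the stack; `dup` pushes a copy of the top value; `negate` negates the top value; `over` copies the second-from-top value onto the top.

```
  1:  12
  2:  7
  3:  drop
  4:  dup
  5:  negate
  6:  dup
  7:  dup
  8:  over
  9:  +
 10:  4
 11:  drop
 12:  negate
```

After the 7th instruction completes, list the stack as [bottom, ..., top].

[12, -12, -12, -12]

12     -> [12]
7      -> [12, 7]
drop   -> [12]
dup    -> [12, 12]
negate -> [12, -12]
dup    -> [12, -12, -12]
dup    -> [12, -12, -12, -12]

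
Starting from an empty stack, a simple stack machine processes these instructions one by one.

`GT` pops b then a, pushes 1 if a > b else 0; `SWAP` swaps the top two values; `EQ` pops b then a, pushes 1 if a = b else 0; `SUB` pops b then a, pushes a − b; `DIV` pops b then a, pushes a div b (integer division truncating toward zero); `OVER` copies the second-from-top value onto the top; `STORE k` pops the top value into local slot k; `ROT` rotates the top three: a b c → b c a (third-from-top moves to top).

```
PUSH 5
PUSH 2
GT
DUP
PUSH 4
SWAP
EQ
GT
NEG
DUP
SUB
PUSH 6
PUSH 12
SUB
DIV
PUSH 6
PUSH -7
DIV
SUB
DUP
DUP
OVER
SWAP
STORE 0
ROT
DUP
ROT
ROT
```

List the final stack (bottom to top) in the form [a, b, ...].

[0, 0, 0, 0]

PUSH 5   5
PUSH 2   5 2
GT       1
DUP      1 1
PUSH 4   1 1 4
SWAP     1 4 1
EQ       1 0
GT       1
NEG      -1
DUP      -1 -1
SUB      0
PUSH 6   0 6
PUSH 12  0 6 12
SUB      0 -6
DIV      0
PUSH 6   0 6
PUSH -7  0 6 -7
DIV      0 0
SUB      0
DUP      0 0
DUP      0 0 0
OVER     0 0 0 0
SWAP     0 0 0 0
STORE 0  0 0 0
ROT      0 0 0
DUP      0 0 0 0
ROT      0 0 0 0
ROT      0 0 0 0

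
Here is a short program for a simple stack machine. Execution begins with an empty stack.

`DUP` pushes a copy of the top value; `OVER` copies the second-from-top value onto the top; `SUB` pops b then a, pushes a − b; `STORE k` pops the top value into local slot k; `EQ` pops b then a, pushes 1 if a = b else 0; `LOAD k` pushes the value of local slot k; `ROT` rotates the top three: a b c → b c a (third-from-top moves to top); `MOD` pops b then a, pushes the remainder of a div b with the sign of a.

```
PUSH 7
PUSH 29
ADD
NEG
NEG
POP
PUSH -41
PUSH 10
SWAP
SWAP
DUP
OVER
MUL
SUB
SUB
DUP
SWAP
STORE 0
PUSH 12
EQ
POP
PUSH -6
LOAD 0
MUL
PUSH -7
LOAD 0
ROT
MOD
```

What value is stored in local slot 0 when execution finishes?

PUSH 7    [7]
PUSH 29   [7, 29]
ADD       [36]
NEG       [-36]
NEG       [36]
POP       []
PUSH -41  [-41]
PUSH 10   [-41, 10]
SWAP      [10, -41]
SWAP      [-41, 10]
DUP       [-41, 10, 10]
OVER      [-41, 10, 10, 10]
MUL       [-41, 10, 100]
SUB       [-41, -90]
SUB       [49]
DUP       [49, 49]
SWAP      [49, 49]
STORE 0   [49]
PUSH 12   [49, 12]
EQ        [0]
POP       []
PUSH -6   [-6]
LOAD 0    [-6, 49]
MUL       [-294]
PUSH -7   [-294, -7]
LOAD 0    [-294, -7, 49]
ROT       [-7, 49, -294]
MOD       [-7, 49]

49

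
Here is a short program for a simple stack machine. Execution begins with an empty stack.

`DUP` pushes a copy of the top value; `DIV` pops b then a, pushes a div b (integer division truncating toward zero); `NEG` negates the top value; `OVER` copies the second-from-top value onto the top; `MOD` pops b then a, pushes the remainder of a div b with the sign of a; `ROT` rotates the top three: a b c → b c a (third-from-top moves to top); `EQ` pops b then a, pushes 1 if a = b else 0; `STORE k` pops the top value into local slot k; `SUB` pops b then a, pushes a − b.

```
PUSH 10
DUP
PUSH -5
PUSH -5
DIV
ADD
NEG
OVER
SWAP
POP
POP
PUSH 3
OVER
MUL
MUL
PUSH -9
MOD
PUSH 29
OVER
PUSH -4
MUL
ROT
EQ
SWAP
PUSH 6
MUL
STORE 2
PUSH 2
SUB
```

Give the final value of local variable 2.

174

PUSH 10 -> [10]
DUP     -> [10, 10]
PUSH -5 -> [10, 10, -5]
PUSH -5 -> [10, 10, -5, -5]
DIV     -> [10, 10, 1]
ADD     -> [10, 11]
NEG     -> [10, -11]
OVER    -> [10, -11, 10]
SWAP    -> [10, 10, -11]
POP     -> [10, 10]
POP     -> [10]
PUSH 3  -> [10, 3]
OVER    -> [10, 3, 10]
MUL     -> [10, 30]
MUL     -> [300]
PUSH -9 -> [300, -9]
MOD     -> [3]
PUSH 29 -> [3, 29]
OVER    -> [3, 29, 3]
PUSH -4 -> [3, 29, 3, -4]
MUL     -> [3, 29, -12]
ROT     -> [29, -12, 3]
EQ      -> [29, 0]
SWAP    -> [0, 29]
PUSH 6  -> [0, 29, 6]
MUL     -> [0, 174]
STORE 2 -> [0]
PUSH 2  -> [0, 2]
SUB     -> [-2]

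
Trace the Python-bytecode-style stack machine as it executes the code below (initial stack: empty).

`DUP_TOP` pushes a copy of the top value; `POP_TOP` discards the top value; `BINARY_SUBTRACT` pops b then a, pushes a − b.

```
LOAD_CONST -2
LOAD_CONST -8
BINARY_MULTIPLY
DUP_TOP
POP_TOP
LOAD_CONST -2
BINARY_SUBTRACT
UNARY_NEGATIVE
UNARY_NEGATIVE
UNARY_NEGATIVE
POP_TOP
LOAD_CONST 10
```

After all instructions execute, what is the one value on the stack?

10

LOAD_CONST -2   → [-2]
LOAD_CONST -8   → [-2, -8]
BINARY_MULTIPLY → [16]
DUP_TOP         → [16, 16]
POP_TOP         → [16]
LOAD_CONST -2   → [16, -2]
BINARY_SUBTRACT → [18]
UNARY_NEGATIVE  → [-18]
UNARY_NEGATIVE  → [18]
UNARY_NEGATIVE  → [-18]
POP_TOP         → []
LOAD_CONST 10   → [10]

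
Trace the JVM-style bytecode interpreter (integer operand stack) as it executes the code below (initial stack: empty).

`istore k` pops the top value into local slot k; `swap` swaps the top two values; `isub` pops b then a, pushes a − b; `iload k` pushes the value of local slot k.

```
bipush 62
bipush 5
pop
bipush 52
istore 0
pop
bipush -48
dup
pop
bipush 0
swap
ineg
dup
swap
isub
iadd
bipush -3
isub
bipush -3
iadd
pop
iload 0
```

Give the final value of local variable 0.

bipush 62  → [62]
bipush 5   → [62, 5]
pop        → [62]
bipush 52  → [62, 52]
istore 0   → [62]
pop        → []
bipush -48 → [-48]
dup        → [-48, -48]
pop        → [-48]
bipush 0   → [-48, 0]
swap       → [0, -48]
ineg       → [0, 48]
dup        → [0, 48, 48]
swap       → [0, 48, 48]
isub       → [0, 0]
iadd       → [0]
bipush -3  → [0, -3]
isub       → [3]
bipush -3  → [3, -3]
iadd       → [0]
pop        → []
iload 0    → [52]

52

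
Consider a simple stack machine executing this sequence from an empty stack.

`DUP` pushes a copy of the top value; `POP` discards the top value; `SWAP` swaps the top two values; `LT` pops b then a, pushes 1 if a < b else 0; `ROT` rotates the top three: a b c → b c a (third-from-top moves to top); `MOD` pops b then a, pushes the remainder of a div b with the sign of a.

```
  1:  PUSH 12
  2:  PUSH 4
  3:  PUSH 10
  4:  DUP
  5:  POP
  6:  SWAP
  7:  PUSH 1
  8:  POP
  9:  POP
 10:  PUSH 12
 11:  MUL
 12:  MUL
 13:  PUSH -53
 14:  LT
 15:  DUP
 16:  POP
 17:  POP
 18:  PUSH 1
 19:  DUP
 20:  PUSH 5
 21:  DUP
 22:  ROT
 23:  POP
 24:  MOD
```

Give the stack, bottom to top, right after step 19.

PUSH 12  -> [12]
PUSH 4   -> [12, 4]
PUSH 10  -> [12, 4, 10]
DUP      -> [12, 4, 10, 10]
POP      -> [12, 4, 10]
SWAP     -> [12, 10, 4]
PUSH 1   -> [12, 10, 4, 1]
POP      -> [12, 10, 4]
POP      -> [12, 10]
PUSH 12  -> [12, 10, 12]
MUL      -> [12, 120]
MUL      -> [1440]
PUSH -53 -> [1440, -53]
LT       -> [0]
DUP      -> [0, 0]
POP      -> [0]
POP      -> []
PUSH 1   -> [1]
DUP      -> [1, 1]

[1, 1]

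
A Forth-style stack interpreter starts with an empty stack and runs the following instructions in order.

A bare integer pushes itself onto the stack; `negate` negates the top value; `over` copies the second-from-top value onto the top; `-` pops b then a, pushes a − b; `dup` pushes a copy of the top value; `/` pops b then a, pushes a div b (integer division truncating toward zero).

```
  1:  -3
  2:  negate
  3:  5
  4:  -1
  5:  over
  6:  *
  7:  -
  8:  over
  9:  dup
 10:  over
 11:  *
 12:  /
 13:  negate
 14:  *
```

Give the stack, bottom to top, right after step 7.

[3, 10]

-3      [-3]
negate  [3]
5       [3, 5]
-1      [3, 5, -1]
over    [3, 5, -1, 5]
*       [3, 5, -5]
-       [3, 10]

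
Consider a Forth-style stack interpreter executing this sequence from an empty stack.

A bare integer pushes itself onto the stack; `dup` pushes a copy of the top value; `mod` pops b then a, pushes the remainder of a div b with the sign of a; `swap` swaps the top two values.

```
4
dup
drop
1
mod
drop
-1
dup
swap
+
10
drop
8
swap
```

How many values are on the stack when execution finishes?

2

4     [4]
dup   [4, 4]
drop  [4]
1     [4, 1]
mod   [0]
drop  []
-1    [-1]
dup   [-1, -1]
swap  [-1, -1]
+     [-2]
10    [-2, 10]
drop  [-2]
8     [-2, 8]
swap  [8, -2]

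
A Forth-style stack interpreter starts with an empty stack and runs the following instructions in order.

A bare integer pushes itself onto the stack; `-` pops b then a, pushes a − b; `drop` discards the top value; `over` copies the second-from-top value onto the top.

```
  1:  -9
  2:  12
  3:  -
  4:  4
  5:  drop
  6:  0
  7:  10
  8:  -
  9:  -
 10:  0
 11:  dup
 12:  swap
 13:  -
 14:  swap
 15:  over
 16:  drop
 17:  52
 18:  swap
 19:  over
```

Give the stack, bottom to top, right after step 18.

-9   -> -9
12   -> -9 12
-    -> -21
4    -> -21 4
drop -> -21
0    -> -21 0
10   -> -21 0 10
-    -> -21 -10
-    -> -11
0    -> -11 0
dup  -> -11 0 0
swap -> -11 0 0
-    -> -11 0
swap -> 0 -11
over -> 0 -11 0
drop -> 0 -11
52   -> 0 -11 52
swap -> 0 52 -11

[0, 52, -11]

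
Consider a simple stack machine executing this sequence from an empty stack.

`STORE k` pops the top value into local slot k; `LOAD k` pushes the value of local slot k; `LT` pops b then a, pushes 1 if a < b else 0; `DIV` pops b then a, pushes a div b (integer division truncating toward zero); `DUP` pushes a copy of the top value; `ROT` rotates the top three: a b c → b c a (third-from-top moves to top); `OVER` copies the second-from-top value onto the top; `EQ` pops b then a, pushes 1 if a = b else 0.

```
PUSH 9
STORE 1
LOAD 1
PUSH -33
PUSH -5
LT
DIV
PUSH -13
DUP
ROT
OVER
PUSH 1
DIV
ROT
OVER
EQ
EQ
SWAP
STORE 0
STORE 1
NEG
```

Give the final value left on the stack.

PUSH 9    9
STORE 1   (empty)
LOAD 1    9
PUSH -33  9 -33
PUSH -5   9 -33 -5
LT        9 1
DIV       9
PUSH -13  9 -13
DUP       9 -13 -13
ROT       -13 -13 9
OVER      -13 -13 9 -13
PUSH 1    -13 -13 9 -13 1
DIV       -13 -13 9 -13
ROT       -13 9 -13 -13
OVER      -13 9 -13 -13 -13
EQ        -13 9 -13 1
EQ        -13 9 0
SWAP      -13 0 9
STORE 0   -13 0
STORE 1   -13
NEG       13

13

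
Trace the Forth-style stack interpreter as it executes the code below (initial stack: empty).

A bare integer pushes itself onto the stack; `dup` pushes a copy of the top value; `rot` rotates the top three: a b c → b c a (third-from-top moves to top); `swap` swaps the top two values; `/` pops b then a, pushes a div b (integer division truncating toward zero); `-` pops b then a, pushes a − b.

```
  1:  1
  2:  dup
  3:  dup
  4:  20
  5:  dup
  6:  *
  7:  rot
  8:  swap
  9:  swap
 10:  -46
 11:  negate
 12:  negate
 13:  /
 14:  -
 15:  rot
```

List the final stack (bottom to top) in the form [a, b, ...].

[1, 400, 1]

1      -> [1]
dup    -> [1, 1]
dup    -> [1, 1, 1]
20     -> [1, 1, 1, 20]
dup    -> [1, 1, 1, 20, 20]
*      -> [1, 1, 1, 400]
rot    -> [1, 1, 400, 1]
swap   -> [1, 1, 1, 400]
swap   -> [1, 1, 400, 1]
-46    -> [1, 1, 400, 1, -46]
negate -> [1, 1, 400, 1, 46]
negate -> [1, 1, 400, 1, -46]
/      -> [1, 1, 400, 0]
-      -> [1, 1, 400]
rot    -> [1, 400, 1]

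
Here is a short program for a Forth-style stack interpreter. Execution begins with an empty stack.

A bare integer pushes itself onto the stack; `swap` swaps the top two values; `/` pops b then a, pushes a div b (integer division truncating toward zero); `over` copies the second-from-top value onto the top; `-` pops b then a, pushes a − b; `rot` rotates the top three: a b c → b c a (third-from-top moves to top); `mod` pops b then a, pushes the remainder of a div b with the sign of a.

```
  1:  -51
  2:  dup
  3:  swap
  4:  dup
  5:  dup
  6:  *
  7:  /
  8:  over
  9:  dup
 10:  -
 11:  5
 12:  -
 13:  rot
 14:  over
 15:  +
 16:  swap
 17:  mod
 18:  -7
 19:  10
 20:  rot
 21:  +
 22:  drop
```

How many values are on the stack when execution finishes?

2

-51   [-51]
dup   [-51, -51]
swap  [-51, -51]
dup   [-51, -51, -51]
dup   [-51, -51, -51, -51]
*     [-51, -51, 2601]
/     [-51, 0]
over  [-51, 0, -51]
dup   [-51, 0, -51, -51]
-     [-51, 0, 0]
5     [-51, 0, 0, 5]
-     [-51, 0, -5]
rot   [0, -5, -51]
over  [0, -5, -51, -5]
+     [0, -5, -56]
swap  [0, -56, -5]
mod   [0, -1]
-7    [0, -1, -7]
10    [0, -1, -7, 10]
rot   [0, -7, 10, -1]
+     [0, -7, 9]
drop  [0, -7]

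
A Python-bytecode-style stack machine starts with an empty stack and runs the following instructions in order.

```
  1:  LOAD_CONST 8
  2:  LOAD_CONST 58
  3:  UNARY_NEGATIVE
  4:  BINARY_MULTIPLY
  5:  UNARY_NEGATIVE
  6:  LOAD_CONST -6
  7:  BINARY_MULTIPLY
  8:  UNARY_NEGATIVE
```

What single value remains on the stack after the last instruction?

LOAD_CONST 8     8
LOAD_CONST 58    8 58
UNARY_NEGATIVE   8 -58
BINARY_MULTIPLY  -464
UNARY_NEGATIVE   464
LOAD_CONST -6    464 -6
BINARY_MULTIPLY  -2784
UNARY_NEGATIVE   2784

2784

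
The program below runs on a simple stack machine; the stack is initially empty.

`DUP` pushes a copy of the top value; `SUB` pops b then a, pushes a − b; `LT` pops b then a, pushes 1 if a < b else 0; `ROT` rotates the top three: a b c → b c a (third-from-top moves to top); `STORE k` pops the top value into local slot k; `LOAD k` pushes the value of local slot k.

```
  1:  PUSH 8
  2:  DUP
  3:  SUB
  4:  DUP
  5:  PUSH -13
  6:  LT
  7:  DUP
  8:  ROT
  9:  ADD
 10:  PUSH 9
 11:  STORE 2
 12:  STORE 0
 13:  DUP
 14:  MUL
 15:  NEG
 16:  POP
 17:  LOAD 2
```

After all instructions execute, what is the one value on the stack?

9

PUSH 8   : 8
DUP      : 8 8
SUB      : 0
DUP      : 0 0
PUSH -13 : 0 0 -13
LT       : 0 0
DUP      : 0 0 0
ROT      : 0 0 0
ADD      : 0 0
PUSH 9   : 0 0 9
STORE 2  : 0 0
STORE 0  : 0
DUP      : 0 0
MUL      : 0
NEG      : 0
POP      : (empty)
LOAD 2   : 9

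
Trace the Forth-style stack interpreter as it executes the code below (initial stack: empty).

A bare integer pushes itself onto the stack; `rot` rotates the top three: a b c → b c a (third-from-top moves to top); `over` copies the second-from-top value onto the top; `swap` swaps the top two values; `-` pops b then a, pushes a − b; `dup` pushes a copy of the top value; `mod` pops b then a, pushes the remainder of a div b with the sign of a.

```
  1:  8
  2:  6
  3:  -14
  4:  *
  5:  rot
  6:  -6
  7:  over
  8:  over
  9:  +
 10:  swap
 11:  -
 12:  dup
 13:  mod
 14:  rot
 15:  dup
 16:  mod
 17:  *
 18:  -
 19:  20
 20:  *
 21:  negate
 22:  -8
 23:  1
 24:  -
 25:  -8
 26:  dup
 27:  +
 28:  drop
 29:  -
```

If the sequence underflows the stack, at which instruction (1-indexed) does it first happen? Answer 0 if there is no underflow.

5

8   -> 8
6   -> 8 6
-14 -> 8 6 -14
*   -> 8 -84
rot  — needs 3 operands, stack has 2 → underflow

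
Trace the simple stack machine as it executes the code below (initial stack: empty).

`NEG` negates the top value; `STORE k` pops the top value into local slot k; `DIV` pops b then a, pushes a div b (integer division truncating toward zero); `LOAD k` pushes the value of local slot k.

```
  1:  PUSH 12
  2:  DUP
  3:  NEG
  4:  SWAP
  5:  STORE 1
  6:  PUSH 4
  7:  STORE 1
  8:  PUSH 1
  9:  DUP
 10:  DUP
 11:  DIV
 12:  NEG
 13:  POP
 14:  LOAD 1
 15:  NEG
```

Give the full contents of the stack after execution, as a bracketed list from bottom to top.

[-12, 1, -4]

PUSH 12 : 12
DUP     : 12 12
NEG     : 12 -12
SWAP    : -12 12
STORE 1 : -12
PUSH 4  : -12 4
STORE 1 : -12
PUSH 1  : -12 1
DUP     : -12 1 1
DUP     : -12 1 1 1
DIV     : -12 1 1
NEG     : -12 1 -1
POP     : -12 1
LOAD 1  : -12 1 4
NEG     : -12 1 -4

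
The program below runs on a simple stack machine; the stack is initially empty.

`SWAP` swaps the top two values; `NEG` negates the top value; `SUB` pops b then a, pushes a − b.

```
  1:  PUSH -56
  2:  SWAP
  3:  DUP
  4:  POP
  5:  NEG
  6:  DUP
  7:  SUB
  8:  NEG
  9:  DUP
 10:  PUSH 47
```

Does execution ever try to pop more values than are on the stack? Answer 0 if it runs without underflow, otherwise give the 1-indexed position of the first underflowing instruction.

PUSH -56  [-56]
SWAP  — needs 2 operands, stack has 1 → underflow

2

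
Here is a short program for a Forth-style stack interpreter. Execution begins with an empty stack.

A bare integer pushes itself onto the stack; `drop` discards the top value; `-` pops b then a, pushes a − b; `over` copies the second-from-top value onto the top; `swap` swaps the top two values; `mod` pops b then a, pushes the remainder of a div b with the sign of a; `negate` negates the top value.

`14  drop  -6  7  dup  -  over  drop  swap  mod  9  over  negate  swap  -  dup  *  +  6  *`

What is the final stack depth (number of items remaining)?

1

14     → [14]
drop   → []
-6     → [-6]
7      → [-6, 7]
dup    → [-6, 7, 7]
-      → [-6, 0]
over   → [-6, 0, -6]
drop   → [-6, 0]
swap   → [0, -6]
mod    → [0]
9      → [0, 9]
over   → [0, 9, 0]
negate → [0, 9, 0]
swap   → [0, 0, 9]
-      → [0, -9]
dup    → [0, -9, -9]
*      → [0, 81]
+      → [81]
6      → [81, 6]
*      → [486]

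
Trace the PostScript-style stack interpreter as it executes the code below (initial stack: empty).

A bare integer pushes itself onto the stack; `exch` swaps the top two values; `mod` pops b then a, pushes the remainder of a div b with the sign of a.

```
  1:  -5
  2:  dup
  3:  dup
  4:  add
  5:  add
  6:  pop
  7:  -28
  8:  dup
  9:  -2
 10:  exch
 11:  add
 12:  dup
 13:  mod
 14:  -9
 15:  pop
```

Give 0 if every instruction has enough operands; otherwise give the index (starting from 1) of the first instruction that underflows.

-5   → [-5]
dup  → [-5, -5]
dup  → [-5, -5, -5]
add  → [-5, -10]
add  → [-15]
pop  → []
-28  → [-28]
dup  → [-28, -28]
-2   → [-28, -28, -2]
exch → [-28, -2, -28]
add  → [-28, -30]
dup  → [-28, -30, -30]
mod  → [-28, 0]
-9   → [-28, 0, -9]
pop  → [-28, 0]

0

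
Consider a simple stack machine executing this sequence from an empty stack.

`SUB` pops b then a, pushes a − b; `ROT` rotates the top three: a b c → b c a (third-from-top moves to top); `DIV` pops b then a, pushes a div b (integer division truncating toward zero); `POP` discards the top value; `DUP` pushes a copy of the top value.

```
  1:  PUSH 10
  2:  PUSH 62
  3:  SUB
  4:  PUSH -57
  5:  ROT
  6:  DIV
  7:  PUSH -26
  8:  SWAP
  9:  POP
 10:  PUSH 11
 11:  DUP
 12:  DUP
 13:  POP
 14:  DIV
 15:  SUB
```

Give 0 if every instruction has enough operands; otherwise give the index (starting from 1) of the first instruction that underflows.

PUSH 10  → 10
PUSH 62  → 10 62
SUB      → -52
PUSH -57 → -52 -57
ROT  — needs 3 operands, stack has 2 → underflow

5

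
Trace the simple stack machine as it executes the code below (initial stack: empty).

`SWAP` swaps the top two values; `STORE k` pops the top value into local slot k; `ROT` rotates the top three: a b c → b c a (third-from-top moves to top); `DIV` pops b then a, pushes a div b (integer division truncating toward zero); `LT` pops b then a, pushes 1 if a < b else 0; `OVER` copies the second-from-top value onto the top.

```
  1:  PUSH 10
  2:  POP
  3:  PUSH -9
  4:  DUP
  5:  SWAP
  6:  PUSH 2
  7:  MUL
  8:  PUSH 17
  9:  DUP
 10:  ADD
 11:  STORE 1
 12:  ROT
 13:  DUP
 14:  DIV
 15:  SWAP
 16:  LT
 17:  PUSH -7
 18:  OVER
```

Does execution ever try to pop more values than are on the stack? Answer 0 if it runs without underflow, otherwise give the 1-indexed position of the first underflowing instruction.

PUSH 10 -> [10]
POP     -> []
PUSH -9 -> [-9]
DUP     -> [-9, -9]
SWAP    -> [-9, -9]
PUSH 2  -> [-9, -9, 2]
MUL     -> [-9, -18]
PUSH 17 -> [-9, -18, 17]
DUP     -> [-9, -18, 17, 17]
ADD     -> [-9, -18, 34]
STORE 1 -> [-9, -18]
ROT  — needs 3 operands, stack has 2 → underflow

12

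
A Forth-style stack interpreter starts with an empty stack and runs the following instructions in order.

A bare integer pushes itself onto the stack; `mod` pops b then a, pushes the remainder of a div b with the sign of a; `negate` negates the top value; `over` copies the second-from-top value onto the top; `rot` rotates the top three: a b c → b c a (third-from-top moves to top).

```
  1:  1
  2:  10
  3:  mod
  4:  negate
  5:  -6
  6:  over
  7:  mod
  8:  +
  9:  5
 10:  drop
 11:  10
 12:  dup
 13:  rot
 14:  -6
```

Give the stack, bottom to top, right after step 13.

[10, 10, -1]

1       [1]
10      [1, 10]
mod     [1]
negate  [-1]
-6      [-1, -6]
over    [-1, -6, -1]
mod     [-1, 0]
+       [-1]
5       [-1, 5]
drop    [-1]
10      [-1, 10]
dup     [-1, 10, 10]
rot     [10, 10, -1]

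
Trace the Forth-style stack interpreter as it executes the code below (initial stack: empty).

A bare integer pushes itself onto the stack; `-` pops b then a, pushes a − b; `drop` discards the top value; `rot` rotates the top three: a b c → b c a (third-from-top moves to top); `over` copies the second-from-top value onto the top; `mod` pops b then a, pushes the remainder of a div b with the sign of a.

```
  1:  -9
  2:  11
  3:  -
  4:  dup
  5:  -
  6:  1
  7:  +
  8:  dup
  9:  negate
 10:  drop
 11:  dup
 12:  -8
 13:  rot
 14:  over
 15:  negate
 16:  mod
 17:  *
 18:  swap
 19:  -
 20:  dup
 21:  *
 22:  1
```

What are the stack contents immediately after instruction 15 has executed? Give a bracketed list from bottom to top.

-9     -> -9
11     -> -9 11
-      -> -20
dup    -> -20 -20
-      -> 0
1      -> 0 1
+      -> 1
dup    -> 1 1
negate -> 1 -1
drop   -> 1
dup    -> 1 1
-8     -> 1 1 -8
rot    -> 1 -8 1
over   -> 1 -8 1 -8
negate -> 1 -8 1 8

[1, -8, 1, 8]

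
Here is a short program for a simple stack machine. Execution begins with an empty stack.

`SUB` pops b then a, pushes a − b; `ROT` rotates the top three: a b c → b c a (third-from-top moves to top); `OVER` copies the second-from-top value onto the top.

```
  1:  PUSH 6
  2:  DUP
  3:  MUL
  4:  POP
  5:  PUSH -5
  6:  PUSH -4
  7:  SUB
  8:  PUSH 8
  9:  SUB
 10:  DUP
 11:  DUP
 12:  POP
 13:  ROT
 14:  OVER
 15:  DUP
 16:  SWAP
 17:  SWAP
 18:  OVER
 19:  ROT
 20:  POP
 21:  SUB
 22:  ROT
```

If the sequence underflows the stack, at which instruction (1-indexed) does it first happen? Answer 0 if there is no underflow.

PUSH 6  → 6
DUP     → 6 6
MUL     → 36
POP     → (empty)
PUSH -5 → -5
PUSH -4 → -5 -4
SUB     → -1
PUSH 8  → -1 8
SUB     → -9
DUP     → -9 -9
DUP     → -9 -9 -9
POP     → -9 -9
ROT  — needs 3 operands, stack has 2 → underflow

13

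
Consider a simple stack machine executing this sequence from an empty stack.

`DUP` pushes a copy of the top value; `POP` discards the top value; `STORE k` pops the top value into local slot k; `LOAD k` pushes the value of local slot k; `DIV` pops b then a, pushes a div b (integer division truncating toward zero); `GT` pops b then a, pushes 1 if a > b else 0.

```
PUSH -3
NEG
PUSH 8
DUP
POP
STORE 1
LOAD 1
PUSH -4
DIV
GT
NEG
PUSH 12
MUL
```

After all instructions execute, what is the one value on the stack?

PUSH -3 : -3
NEG     : 3
PUSH 8  : 3 8
DUP     : 3 8 8
POP     : 3 8
STORE 1 : 3
LOAD 1  : 3 8
PUSH -4 : 3 8 -4
DIV     : 3 -2
GT      : 1
NEG     : -1
PUSH 12 : -1 12
MUL     : -12

-12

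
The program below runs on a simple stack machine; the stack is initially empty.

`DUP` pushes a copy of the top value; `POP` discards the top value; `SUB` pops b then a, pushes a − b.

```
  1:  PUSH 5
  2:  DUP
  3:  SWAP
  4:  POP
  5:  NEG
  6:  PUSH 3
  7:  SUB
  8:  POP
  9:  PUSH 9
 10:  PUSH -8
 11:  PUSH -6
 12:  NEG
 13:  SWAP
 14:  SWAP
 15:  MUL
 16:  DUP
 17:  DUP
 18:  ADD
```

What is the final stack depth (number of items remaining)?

3

PUSH 5   [5]
DUP      [5, 5]
SWAP     [5, 5]
POP      [5]
NEG      [-5]
PUSH 3   [-5, 3]
SUB      [-8]
POP      []
PUSH 9   [9]
PUSH -8  [9, -8]
PUSH -6  [9, -8, -6]
NEG      [9, -8, 6]
SWAP     [9, 6, -8]
SWAP     [9, -8, 6]
MUL      [9, -48]
DUP      [9, -48, -48]
DUP      [9, -48, -48, -48]
ADD      [9, -48, -96]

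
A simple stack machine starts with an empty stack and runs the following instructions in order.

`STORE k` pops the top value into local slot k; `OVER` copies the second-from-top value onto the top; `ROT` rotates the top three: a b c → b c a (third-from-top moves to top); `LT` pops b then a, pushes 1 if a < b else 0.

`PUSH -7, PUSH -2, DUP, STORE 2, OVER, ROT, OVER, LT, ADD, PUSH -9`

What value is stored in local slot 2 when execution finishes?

PUSH -7 → -7
PUSH -2 → -7 -2
DUP     → -7 -2 -2
STORE 2 → -7 -2
OVER    → -7 -2 -7
ROT     → -2 -7 -7
OVER    → -2 -7 -7 -7
LT      → -2 -7 0
ADD     → -2 -7
PUSH -9 → -2 -7 -9

-2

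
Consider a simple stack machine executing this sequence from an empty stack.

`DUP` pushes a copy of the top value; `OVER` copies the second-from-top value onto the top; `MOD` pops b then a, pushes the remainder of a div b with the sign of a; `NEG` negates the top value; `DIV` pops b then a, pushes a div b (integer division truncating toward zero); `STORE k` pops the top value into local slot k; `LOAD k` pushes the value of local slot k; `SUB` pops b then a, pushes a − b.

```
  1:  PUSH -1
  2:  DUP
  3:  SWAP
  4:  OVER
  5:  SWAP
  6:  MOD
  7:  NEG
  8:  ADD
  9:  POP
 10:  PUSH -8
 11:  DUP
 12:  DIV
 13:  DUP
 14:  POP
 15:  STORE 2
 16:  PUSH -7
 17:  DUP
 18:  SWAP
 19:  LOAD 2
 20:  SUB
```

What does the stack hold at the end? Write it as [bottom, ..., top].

PUSH -1  -1
DUP      -1 -1
SWAP     -1 -1
OVER     -1 -1 -1
SWAP     -1 -1 -1
MOD      -1 0
NEG      -1 0
ADD      -1
POP      (empty)
PUSH -8  -8
DUP      -8 -8
DIV      1
DUP      1 1
POP      1
STORE 2  (empty)
PUSH -7  -7
DUP      -7 -7
SWAP     -7 -7
LOAD 2   -7 -7 1
SUB      -7 -8

[-7, -8]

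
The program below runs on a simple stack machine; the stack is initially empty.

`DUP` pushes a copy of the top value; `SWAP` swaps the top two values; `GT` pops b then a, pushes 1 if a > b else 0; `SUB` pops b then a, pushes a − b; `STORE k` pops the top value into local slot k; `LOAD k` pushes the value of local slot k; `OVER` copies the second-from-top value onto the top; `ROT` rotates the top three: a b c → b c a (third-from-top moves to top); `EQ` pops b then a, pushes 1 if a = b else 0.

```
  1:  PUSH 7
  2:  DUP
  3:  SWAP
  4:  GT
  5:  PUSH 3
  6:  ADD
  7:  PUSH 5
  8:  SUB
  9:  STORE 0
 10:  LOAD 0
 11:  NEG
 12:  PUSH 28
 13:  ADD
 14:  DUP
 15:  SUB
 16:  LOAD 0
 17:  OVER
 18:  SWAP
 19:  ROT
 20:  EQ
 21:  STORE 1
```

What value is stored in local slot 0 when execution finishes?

PUSH 7   7
DUP      7 7
SWAP     7 7
GT       0
PUSH 3   0 3
ADD      3
PUSH 5   3 5
SUB      -2
STORE 0  (empty)
LOAD 0   -2
NEG      2
PUSH 28  2 28
ADD      30
DUP      30 30
SUB      0
LOAD 0   0 -2
OVER     0 -2 0
SWAP     0 0 -2
ROT      0 -2 0
EQ       0 0
STORE 1  0

-2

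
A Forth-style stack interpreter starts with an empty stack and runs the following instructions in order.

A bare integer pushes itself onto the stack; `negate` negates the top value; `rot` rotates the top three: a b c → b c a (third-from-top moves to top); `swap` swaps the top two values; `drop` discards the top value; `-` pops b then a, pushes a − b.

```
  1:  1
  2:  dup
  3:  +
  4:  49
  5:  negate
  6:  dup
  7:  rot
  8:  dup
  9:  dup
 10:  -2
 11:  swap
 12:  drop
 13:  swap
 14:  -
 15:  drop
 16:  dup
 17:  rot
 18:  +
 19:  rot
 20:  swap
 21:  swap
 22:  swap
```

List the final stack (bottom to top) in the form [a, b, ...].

[2, -49, -47]

1      -> 1
dup    -> 1 1
+      -> 2
49     -> 2 49
negate -> 2 -49
dup    -> 2 -49 -49
rot    -> -49 -49 2
dup    -> -49 -49 2 2
dup    -> -49 -49 2 2 2
-2     -> -49 -49 2 2 2 -2
swap   -> -49 -49 2 2 -2 2
drop   -> -49 -49 2 2 -2
swap   -> -49 -49 2 -2 2
-      -> -49 -49 2 -4
drop   -> -49 -49 2
dup    -> -49 -49 2 2
rot    -> -49 2 2 -49
+      -> -49 2 -47
rot    -> 2 -47 -49
swap   -> 2 -49 -47
swap   -> 2 -47 -49
swap   -> 2 -49 -47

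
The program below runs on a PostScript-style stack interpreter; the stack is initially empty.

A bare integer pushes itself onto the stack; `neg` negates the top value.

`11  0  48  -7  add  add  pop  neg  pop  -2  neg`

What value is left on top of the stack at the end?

2

11  -> [11]
0   -> [11, 0]
48  -> [11, 0, 48]
-7  -> [11, 0, 48, -7]
add -> [11, 0, 41]
add -> [11, 41]
pop -> [11]
neg -> [-11]
pop -> []
-2  -> [-2]
neg -> [2]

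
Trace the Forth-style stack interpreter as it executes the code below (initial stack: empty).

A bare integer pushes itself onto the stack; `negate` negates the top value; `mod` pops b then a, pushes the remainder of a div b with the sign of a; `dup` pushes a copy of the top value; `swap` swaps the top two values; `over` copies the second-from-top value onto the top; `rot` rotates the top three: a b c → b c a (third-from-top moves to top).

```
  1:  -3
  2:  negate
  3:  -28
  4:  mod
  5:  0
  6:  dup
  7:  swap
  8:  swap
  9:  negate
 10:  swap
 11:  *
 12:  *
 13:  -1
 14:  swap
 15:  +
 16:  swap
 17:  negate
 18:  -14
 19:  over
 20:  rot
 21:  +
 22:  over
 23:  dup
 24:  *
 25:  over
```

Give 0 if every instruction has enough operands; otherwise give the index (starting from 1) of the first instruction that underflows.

16

-3     -> [-3]
negate -> [3]
-28    -> [3, -28]
mod    -> [3]
0      -> [3, 0]
dup    -> [3, 0, 0]
swap   -> [3, 0, 0]
swap   -> [3, 0, 0]
negate -> [3, 0, 0]
swap   -> [3, 0, 0]
*      -> [3, 0]
*      -> [0]
-1     -> [0, -1]
swap   -> [-1, 0]
+      -> [-1]
swap  — needs 2 operands, stack has 1 → underflow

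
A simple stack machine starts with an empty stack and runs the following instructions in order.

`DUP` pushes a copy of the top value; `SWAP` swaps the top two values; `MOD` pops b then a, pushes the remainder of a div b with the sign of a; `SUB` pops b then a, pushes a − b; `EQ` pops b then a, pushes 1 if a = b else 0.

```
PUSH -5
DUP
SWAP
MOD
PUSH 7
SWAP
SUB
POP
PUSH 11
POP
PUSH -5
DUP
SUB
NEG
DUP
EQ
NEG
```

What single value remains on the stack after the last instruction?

-1

PUSH -5 → [-5]
DUP     → [-5, -5]
SWAP    → [-5, -5]
MOD     → [0]
PUSH 7  → [0, 7]
SWAP    → [7, 0]
SUB     → [7]
POP     → []
PUSH 11 → [11]
POP     → []
PUSH -5 → [-5]
DUP     → [-5, -5]
SUB     → [0]
NEG     → [0]
DUP     → [0, 0]
EQ      → [1]
NEG     → [-1]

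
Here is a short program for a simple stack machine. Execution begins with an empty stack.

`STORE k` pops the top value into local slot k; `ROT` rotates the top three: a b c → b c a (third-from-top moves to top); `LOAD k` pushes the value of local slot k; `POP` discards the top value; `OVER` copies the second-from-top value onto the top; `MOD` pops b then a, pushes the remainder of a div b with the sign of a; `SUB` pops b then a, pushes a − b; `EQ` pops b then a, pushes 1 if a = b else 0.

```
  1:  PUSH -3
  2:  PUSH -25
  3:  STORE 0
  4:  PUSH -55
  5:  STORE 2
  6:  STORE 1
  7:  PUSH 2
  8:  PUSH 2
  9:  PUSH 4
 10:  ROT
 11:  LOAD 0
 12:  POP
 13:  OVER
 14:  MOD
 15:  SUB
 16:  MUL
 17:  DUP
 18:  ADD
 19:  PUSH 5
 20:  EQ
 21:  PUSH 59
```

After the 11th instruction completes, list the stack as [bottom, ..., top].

[2, 4, 2, -25]

PUSH -3  → -3
PUSH -25 → -3 -25
STORE 0  → -3
PUSH -55 → -3 -55
STORE 2  → -3
STORE 1  → (empty)
PUSH 2   → 2
PUSH 2   → 2 2
PUSH 4   → 2 2 4
ROT      → 2 4 2
LOAD 0   → 2 4 2 -25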